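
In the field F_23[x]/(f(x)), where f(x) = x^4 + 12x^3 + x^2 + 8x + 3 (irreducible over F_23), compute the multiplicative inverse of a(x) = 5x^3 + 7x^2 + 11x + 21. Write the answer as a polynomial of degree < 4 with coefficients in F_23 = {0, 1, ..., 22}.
a(x)^(-1) ≡ 2x^3 + 7x^2 + 6x + 11 (mod f(x))

Since f is irreducible over F_23, F_23[x]/(f) is a field and a(x) ≠ 0 has an inverse. Apply the extended Euclidean algorithm to f(x) and a(x) in F_23[x]: f(x) = (14x + 15)·a(x) + (18x^2 + 9x + 10);  a(x) = (22x + 6)·(18x^2 + 9x + 10) + (13x + 7);  (18x^2 + 9x + 10) = (12x + 19)·(13x + 7) + (15). The last nonzero remainder is the constant 15 = gcd(f, a) in F_23. Back-substituting through the division chain expresses 15 = s(x)·a(x) + t(x)·f(x) with s(x) ≡ 7x^3 + 13x^2 + 21x + 4 (mod f), so (7x^3 + 13x^2 + 21x + 4)·a(x) ≡ 15 (mod f). Multiplying by 15^(-1) ≡ 20 in F_23 gives a(x)^(-1) ≡ 20·(7x^3 + 13x^2 + 21x + 4) ≡ 2x^3 + 7x^2 + 6x + 11 (mod f). Check: (5x^3 + 7x^2 + 11x + 21)·(2x^3 + 7x^2 + 6x + 11) = 10x^6 + 3x^5 + 9x^4 + 9x^3 + 14x^2 + 17x + 1 ≡ 1 (mod x^4 + 12x^3 + x^2 + 8x + 3).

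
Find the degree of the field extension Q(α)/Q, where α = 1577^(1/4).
[Q(α):Q] = 4

α is a root of x^4 - 1577. By Eisenstein's criterion at the prime p = 19 (which divides the constant term 1577 but p^2 = 361 does not, since 1577 is squarefree), x^4 - 1577 is irreducible over Q. Hence [Q(α):Q] = 4.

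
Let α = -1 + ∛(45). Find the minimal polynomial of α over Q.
m_α(x) = x^3 + 3x^2 + 3x - 44

Set β = α + 1 = ∛(45), so β^3 = 45. Then (α + 1)^3 - 45 = 0, i.e. α is a root of g(x) = (x + 1)^3 - 45 = x^3 + 3x^2 + 3x - 44. Since g(x) = h(x + 1) where h(x) = x^3 - 45, and h is irreducible over Q (because 45 is not a perfect cube, so h has no rational root, and a monic cubic with no rational root is irreducible), g is also irreducible (irreducibility is preserved under the substitution x → x + 1). Hence m_α(x) = x^3 + 3x^2 + 3x - 44.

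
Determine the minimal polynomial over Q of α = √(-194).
m_α(x) = x^2 + 194

α satisfies α^2 + 194 = 0, so x^2 + 194 annihilates α. Since d = -194 is squarefree and ≠ 1, it is not a perfect square in Q, so x^2 + 194 has no rational root and is therefore irreducible over Q (a degree-2 polynomial over a field is irreducible iff it has no root). Hence m_α(x) = x^2 + 194.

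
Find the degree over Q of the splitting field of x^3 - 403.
[K : Q] = 6

The roots of x^3 - 403 are ∛403, ω∛403, ω^2∛403 where ω = e^(2πi/3) is a primitive cube root of unity, so K = Q(∛403, ω). Now [Q(∛403):Q] = 3 (since 403 is not a perfect cube, x^3 - 403 is irreducible) and [Q(ω):Q] = 2. Both 2 and 3 divide [K:Q], and [K:Q] ≤ 3·2 = 6, so [K:Q] = 6. (Equivalently: Q(∛403) ⊂ R but ω ∉ R, so [K : Q(∛403)] = 2.)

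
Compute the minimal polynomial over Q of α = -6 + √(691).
m_α(x) = x^2 + 12x - 655

From α + 6 = √(691), squaring gives (α + 6)^2 = 691, i.e. α^2 + 12α + 36 = 691, so α^2 + 12α - 655 = 0. The discriminant of x^2 + 12x - 655 is (12)^2 - 4·(-655) = 144 + 2620 = 2764, and 4·(691) is not a perfect square in Q since 691 is squarefree and ≠ 1. Hence x^2 + 12x - 655 is irreducible over Q and is the minimal polynomial of α.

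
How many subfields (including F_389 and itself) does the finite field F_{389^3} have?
F_{389^3} has 2 subfields

The subfields of F_{p^n} are exactly the fields F_{p^d} for d | n (each is the fixed field of the unique index-d subgroup of Gal(F_{p^n}/F_p) ≅ Z/nZ). The divisors of n = 3 are {1, 3}, giving 2 subfields: F_{389^1}, F_{389^3}.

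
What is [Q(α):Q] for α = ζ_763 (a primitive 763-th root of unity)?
[Q(α):Q] = 648

The minimal polynomial of ζ_763 over Q is the 763-th cyclotomic polynomial Φ_763(x), which is irreducible over Q and has degree φ(763) = 648. Hence [Q(α):Q] = φ(763) = 648.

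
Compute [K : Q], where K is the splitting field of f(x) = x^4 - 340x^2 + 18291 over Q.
[K : Q] = 4

Solving the quadratic in x^2: x^2 = (340 ± √(340^2 - 4·18291))/2 = (340 ± √42436)/2 = (340 ± 206)/2, giving x^2 = 67 or x^2 = 273. So f(x) = (x^2 - 67)(x^2 - 273) and the roots of f are ±√67, ±√273. Hence the splitting field is K = Q(√67, √273). Since 67 and 273 are distinct squarefree integers > 1, their product 18291 is not a perfect square, so √273 ∉ Q(√67). By the tower law [K:Q] = [Q(√67,√273):Q(√67)] · [Q(√67):Q] = 2 · 2 = 4.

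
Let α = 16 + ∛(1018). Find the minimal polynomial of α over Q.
m_α(x) = x^3 - 48x^2 + 768x - 5114

Set β = α - 16 = ∛(1018), so β^3 = 1018. Then (α - 16)^3 - 1018 = 0, i.e. α is a root of g(x) = (x - 16)^3 - 1018 = x^3 - 48x^2 + 768x - 5114. Since g(x) = h(x - 16) where h(x) = x^3 - 1018, and h is irreducible over Q (because 1018 is not a perfect cube, so h has no rational root, and a monic cubic with no rational root is irreducible), g is also irreducible (irreducibility is preserved under the substitution x → x - 16). Hence m_α(x) = x^3 - 48x^2 + 768x - 5114.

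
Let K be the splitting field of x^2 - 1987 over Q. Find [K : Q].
[K : Q] = 2

f(x) = x^2 - 1987 factors as (x - √1987)(x + √1987). The splitting field is K = Q(√1987). Since 1987 is squarefree and > 1, it is not a perfect square, so x^2 - 1987 is irreducible over Q and [Q(√1987) : Q] = 2. Hence [K : Q] = 2.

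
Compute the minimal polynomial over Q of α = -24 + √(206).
m_α(x) = x^2 + 48x + 370

From α + 24 = √(206), squaring gives (α + 24)^2 = 206, i.e. α^2 + 48α + 576 = 206, so α^2 + 48α + 370 = 0. The discriminant of x^2 + 48x + 370 is (48)^2 - 4·(370) = 2304 - 1480 = 824, and 4·(206) is not a perfect square in Q since 206 is squarefree and ≠ 1. Hence x^2 + 48x + 370 is irreducible over Q and is the minimal polynomial of α.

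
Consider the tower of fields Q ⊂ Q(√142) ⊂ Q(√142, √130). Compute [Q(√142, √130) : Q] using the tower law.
[Q(√142, √130) : Q] = 4

[Q(√142):Q] = 2 (min poly x^2 - 142, irreducible since 142 is squarefree > 1). For the top step, suppose √130 ∈ Q(√142), say √130 = c + d√142 with c, d ∈ Q. Squaring: 130 = c^2 + 142d^2 + 2cd√142. Since √142 ∉ Q this forces 2cd = 0. If d = 0 then √130 = c ∈ Q, contradicting 130 squarefree > 1. If c = 0 then 130 = 142d^2, so 142·130 = (142d)^2 is a perfect square in Q — but 142·130 = 18460 is not a perfect square (since 142 and 130 are distinct squarefree integers). Contradiction. Hence √130 ∉ Q(√142), so x^2 - 130 stays irreducible over Q(√142) and [Q(√142, √130) : Q(√142)] = 2. By the tower law, [Q(√142, √130) : Q] = 2 · 2 = 4.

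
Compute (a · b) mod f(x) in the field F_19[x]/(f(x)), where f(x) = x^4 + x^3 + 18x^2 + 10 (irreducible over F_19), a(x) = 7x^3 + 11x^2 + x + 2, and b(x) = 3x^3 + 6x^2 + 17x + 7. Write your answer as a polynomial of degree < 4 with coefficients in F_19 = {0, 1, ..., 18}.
a · b ≡ 14x^3 + 13x^2 + 14x + 3 (mod f(x))

Multiply in F_19[x]: a(x)·b(x) = (7x^3 + 11x^2 + x + 2)·(3x^3 + 6x^2 + 17x + 7) = 2x^6 + 18x^5 + 17x^4 + x^3 + 11x^2 + 3x + 14. This has degree ≥ 4, so divide by f(x) over F_19: 2x^6 + 18x^5 + 17x^4 + x^3 + 11x^2 + 3x + 14 = (2x^2 + 16x + 3)·(x^4 + x^3 + 18x^2 + 10) + (14x^3 + 13x^2 + 14x + 3). Hence a·b ≡ 14x^3 + 13x^2 + 14x + 3 (mod f). (F_19[x]/(f) is a field with 19^4 = 130321 elements since f is irreducible of degree 4.)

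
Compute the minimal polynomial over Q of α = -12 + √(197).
m_α(x) = x^2 + 24x - 53

From α + 12 = √(197), squaring gives (α + 12)^2 = 197, i.e. α^2 + 24α + 144 = 197, so α^2 + 24α - 53 = 0. The discriminant of x^2 + 24x - 53 is (24)^2 - 4·(-53) = 576 + 212 = 788, and 4·(197) is not a perfect square in Q since 197 is squarefree and ≠ 1. Hence x^2 + 24x - 53 is irreducible over Q and is the minimal polynomial of α.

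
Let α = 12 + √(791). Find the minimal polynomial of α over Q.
m_α(x) = x^2 - 24x - 647

From α - 12 = √(791), squaring gives (α - 12)^2 = 791, i.e. α^2 - 24α + 144 = 791, so α^2 - 24α - 647 = 0. The discriminant of x^2 - 24x - 647 is (-24)^2 - 4·(-647) = 576 + 2588 = 3164, and 4·(791) is not a perfect square in Q since 791 is squarefree and ≠ 1. Hence x^2 - 24x - 647 is irreducible over Q and is the minimal polynomial of α.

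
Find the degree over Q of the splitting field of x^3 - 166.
[K : Q] = 6

The roots of x^3 - 166 are ∛166, ω∛166, ω^2∛166 where ω = e^(2πi/3) is a primitive cube root of unity, so K = Q(∛166, ω). Now [Q(∛166):Q] = 3 (since 166 is not a perfect cube, x^3 - 166 is irreducible) and [Q(ω):Q] = 2. Both 2 and 3 divide [K:Q], and [K:Q] ≤ 3·2 = 6, so [K:Q] = 6. (Equivalently: Q(∛166) ⊂ R but ω ∉ R, so [K : Q(∛166)] = 2.)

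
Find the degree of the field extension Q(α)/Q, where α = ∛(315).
[Q(α):Q] = 3

The minimal polynomial of α is x^3 - 315, irreducible over Q since 315 is not a perfect cube (so x^3 - 315 has no rational root). Hence [Q(α):Q] = deg(m_α) = 3.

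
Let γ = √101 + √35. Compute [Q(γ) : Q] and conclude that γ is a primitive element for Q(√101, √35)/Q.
[Q(γ) : Q] = 4 (equivalently, Q(γ) = Q(√101, √35))

Obviously Q(γ) ⊆ Q(√101, √35), and [Q(√101, √35):Q] = 4 (since 101, 35 are distinct squarefree integers > 1 with 3535 not a perfect square). To show equality we compute the minimal polynomial of γ. From γ = √101 + √35: γ^2 = 101 + 2√(3535) + 35 = 136 + 2√(3535), so γ^2 - 136 = 2√(3535); squaring, (γ^2 - 136)^2 = 4·3535, i.e. γ^4 - 272γ^2 + 18496 - 14140 = 0, i.e. γ^4 - 272γ^2 + 4356 = 0. So γ is a root of x^4 - 272x^2 + 4356. This polynomial is irreducible over Q: it has no rational root (each ±√101 ± √35 is irrational), and any factorization into two quadratics over Q would force √(3535) ∈ Q (pairing opposite roots) or √101, √35 ∈ Q (other pairings), all impossible. Hence [Q(γ):Q] = 4 = [Q(√101, √35):Q], so Q(γ) = Q(√101, √35).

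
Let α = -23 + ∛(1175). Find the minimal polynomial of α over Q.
m_α(x) = x^3 + 69x^2 + 1587x + 10992

Set β = α + 23 = ∛(1175), so β^3 = 1175. Then (α + 23)^3 - 1175 = 0, i.e. α is a root of g(x) = (x + 23)^3 - 1175 = x^3 + 69x^2 + 1587x + 10992. Since g(x) = h(x + 23) where h(x) = x^3 - 1175, and h is irreducible over Q (because 1175 is not a perfect cube, so h has no rational root, and a monic cubic with no rational root is irreducible), g is also irreducible (irreducibility is preserved under the substitution x → x + 23). Hence m_α(x) = x^3 + 69x^2 + 1587x + 10992.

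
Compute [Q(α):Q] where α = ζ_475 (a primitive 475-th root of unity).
[Q(α):Q] = 360

The minimal polynomial of ζ_475 over Q is the 475-th cyclotomic polynomial Φ_475(x), which is irreducible over Q and has degree φ(475) = 360. Hence [Q(α):Q] = φ(475) = 360.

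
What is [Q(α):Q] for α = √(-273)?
[Q(α):Q] = 2

[Q(α):Q] equals the degree of the minimal polynomial of α. Here α^2 = -273 and x^2 + 273 is irreducible (d = -273 is squarefree, ≠ 1, hence not a square), so deg(m_α) = 2. Thus [Q(α):Q] = 2.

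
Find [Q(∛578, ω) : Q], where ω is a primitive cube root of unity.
[Q(∛578, ω) : Q] = 6

[Q(∛578):Q] = 3 (min poly x^3 - 578, irreducible since 578 is not a perfect cube). [Q(ω):Q] = 2 (min poly x^2 + x + 1). Since Q(∛578) ⊂ R and ω ∉ R, we have ω ∉ Q(∛578), so x^2 + x + 1 remains irreducible over Q(∛578) and [Q(∛578, ω) : Q(∛578)] = 2. By the tower law, [Q(∛578, ω) : Q] = 3 · 2 = 6. (In fact Q(∛578, ω) is the splitting field of x^3 - 578 over Q.)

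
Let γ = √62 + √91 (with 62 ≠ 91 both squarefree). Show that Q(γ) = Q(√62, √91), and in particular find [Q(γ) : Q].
[Q(γ) : Q] = 4 (equivalently, Q(γ) = Q(√62, √91))

Obviously Q(γ) ⊆ Q(√62, √91), and [Q(√62, √91):Q] = 4 (since 62, 91 are distinct squarefree integers > 1 with 5642 not a perfect square). To show equality we compute the minimal polynomial of γ. From γ = √62 + √91: γ^2 = 62 + 2√(5642) + 91 = 153 + 2√(5642), so γ^2 - 153 = 2√(5642); squaring, (γ^2 - 153)^2 = 4·5642, i.e. γ^4 - 306γ^2 + 23409 - 22568 = 0, i.e. γ^4 - 306γ^2 + 841 = 0. So γ is a root of x^4 - 306x^2 + 841. This polynomial is irreducible over Q: it has no rational root (each ±√62 ± √91 is irrational), and any factorization into two quadratics over Q would force √(5642) ∈ Q (pairing opposite roots) or √62, √91 ∈ Q (other pairings), all impossible. Hence [Q(γ):Q] = 4 = [Q(√62, √91):Q], so Q(γ) = Q(√62, √91).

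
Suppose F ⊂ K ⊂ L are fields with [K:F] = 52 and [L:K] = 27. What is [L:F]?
[L:F] = 1404

The tower law says that for any tower of field extensions F ⊂ K ⊂ L with finite degrees, [L:F] = [L:K] · [K:F]. Here this gives [L:F] = 27 · 52 = 1404.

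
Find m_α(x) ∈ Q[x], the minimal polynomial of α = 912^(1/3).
m_α(x) = x^3 - 912

α satisfies α^3 = 912, so x^3 - 912 annihilates α. By the rational root test, a rational root p/q (in lowest terms) of x^3 - 912 would satisfy p^3 = 912 q^3, forcing q = 1 and p^3 = 912; but 912 is not a perfect cube, contradiction. A monic cubic over Q with no rational root is irreducible (any nontrivial factorization would include a linear factor). Hence x^3 - 912 is the minimal polynomial of α, and in particular [Q(α):Q] = 3.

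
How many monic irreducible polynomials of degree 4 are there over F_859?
There are 136116908070 monic irreducible polynomials of degree 4 over F_859

Each element of F_{859^4} that lies in no proper subfield is a root of exactly one monic irreducible of degree 4 over F_859, and each such polynomial has 4 distinct roots in F_{859^4}. By Möbius inversion the count is N_859(4) = (1/4) Σ_{d|4} μ(4/d) · 859^d = (1/4)(μ(4)·859^1 + μ(2)·859^2 + μ(1)·859^4) = 544467632280/4 = 136116908070.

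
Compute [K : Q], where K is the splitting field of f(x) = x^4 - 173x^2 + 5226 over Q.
[K : Q] = 4

Solving the quadratic in x^2: x^2 = (173 ± √(173^2 - 4·5226))/2 = (173 ± √9025)/2 = (173 ± 95)/2, giving x^2 = 134 or x^2 = 39. So f(x) = (x^2 - 134)(x^2 - 39) and the roots of f are ±√134, ±√39. Hence the splitting field is K = Q(√134, √39). Since 134 and 39 are distinct squarefree integers > 1, their product 5226 is not a perfect square, so √39 ∉ Q(√134). By the tower law [K:Q] = [Q(√134,√39):Q(√134)] · [Q(√134):Q] = 2 · 2 = 4.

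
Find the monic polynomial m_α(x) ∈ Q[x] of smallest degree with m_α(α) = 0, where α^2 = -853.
m_α(x) = x^2 + 853

α satisfies α^2 + 853 = 0, so x^2 + 853 annihilates α. Since d = -853 is squarefree and ≠ 1, it is not a perfect square in Q, so x^2 + 853 has no rational root and is therefore irreducible over Q (a degree-2 polynomial over a field is irreducible iff it has no root). Hence m_α(x) = x^2 + 853.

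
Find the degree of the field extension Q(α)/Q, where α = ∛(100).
[Q(α):Q] = 3

The minimal polynomial of α is x^3 - 100, irreducible over Q since 100 is not a perfect cube (so x^3 - 100 has no rational root). Hence [Q(α):Q] = deg(m_α) = 3.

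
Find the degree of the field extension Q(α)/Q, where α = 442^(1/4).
[Q(α):Q] = 4

α is a root of x^4 - 442. By Eisenstein's criterion at the prime p = 2 (which divides the constant term 442 but p^2 = 4 does not, since 442 is squarefree), x^4 - 442 is irreducible over Q. Hence [Q(α):Q] = 4.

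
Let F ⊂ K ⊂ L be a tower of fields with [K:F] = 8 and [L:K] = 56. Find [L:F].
[L:F] = 448

The tower law says that for any tower of field extensions F ⊂ K ⊂ L with finite degrees, [L:F] = [L:K] · [K:F]. Here this gives [L:F] = 56 · 8 = 448.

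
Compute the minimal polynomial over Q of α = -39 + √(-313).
m_α(x) = x^2 + 78x + 1834

From α + 39 = √(-313), squaring gives (α + 39)^2 = -313, i.e. α^2 + 78α + 1521 = -313, so α^2 + 78α + 1834 = 0. The discriminant of x^2 + 78x + 1834 is (78)^2 - 4·(1834) = 6084 - 7336 = -1252, and 4·(-313) is not a perfect square in Q since -313 is squarefree and ≠ 1. Hence x^2 + 78x + 1834 is irreducible over Q and is the minimal polynomial of α.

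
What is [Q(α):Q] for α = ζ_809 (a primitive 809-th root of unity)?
[Q(α):Q] = 808

The minimal polynomial of ζ_809 over Q is the 809-th cyclotomic polynomial Φ_809(x), which is irreducible over Q and has degree φ(809) = 808. Hence [Q(α):Q] = φ(809) = 808.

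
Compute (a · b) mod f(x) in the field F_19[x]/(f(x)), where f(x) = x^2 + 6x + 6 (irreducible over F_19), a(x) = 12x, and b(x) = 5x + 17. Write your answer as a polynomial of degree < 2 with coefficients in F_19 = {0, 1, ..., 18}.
a · b ≡ 15x + 1 (mod f(x))

Multiply in F_19[x]: a(x)·b(x) = (12x)·(5x + 17) = 3x^2 + 14x. This has degree ≥ 2, so divide by f(x) over F_19: 3x^2 + 14x = (3)·(x^2 + 6x + 6) + (15x + 1). Hence a·b ≡ 15x + 1 (mod f). (F_19[x]/(f) is a field with 19^2 = 361 elements since f is irreducible of degree 2.)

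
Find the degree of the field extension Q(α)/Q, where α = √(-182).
[Q(α):Q] = 2

[Q(α):Q] equals the degree of the minimal polynomial of α. Here α^2 = -182 and x^2 + 182 is irreducible (d = -182 is squarefree, ≠ 1, hence not a square), so deg(m_α) = 2. Thus [Q(α):Q] = 2.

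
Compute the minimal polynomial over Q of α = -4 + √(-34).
m_α(x) = x^2 + 8x + 50

From α + 4 = √(-34), squaring gives (α + 4)^2 = -34, i.e. α^2 + 8α + 16 = -34, so α^2 + 8α + 50 = 0. The discriminant of x^2 + 8x + 50 is (8)^2 - 4·(50) = 64 - 200 = -136, and 4·(-34) is not a perfect square in Q since -34 is squarefree and ≠ 1. Hence x^2 + 8x + 50 is irreducible over Q and is the minimal polynomial of α.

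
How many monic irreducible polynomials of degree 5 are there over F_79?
There are 615411264 monic irreducible polynomials of degree 5 over F_79

Each element of F_{79^5} that lies in no proper subfield is a root of exactly one monic irreducible of degree 5 over F_79, and each such polynomial has 5 distinct roots in F_{79^5}. By Möbius inversion the count is N_79(5) = (1/5) Σ_{d|5} μ(5/d) · 79^d = (1/5)(μ(5)·79^1 + μ(1)·79^5) = 3077056320/5 = 615411264.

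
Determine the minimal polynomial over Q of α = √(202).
m_α(x) = x^2 - 202

α satisfies α^2 - 202 = 0, so x^2 - 202 annihilates α. Since d = 202 is squarefree and ≠ 1, it is not a perfect square in Q, so x^2 - 202 has no rational root and is therefore irreducible over Q (a degree-2 polynomial over a field is irreducible iff it has no root). Hence m_α(x) = x^2 - 202.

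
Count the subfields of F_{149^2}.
F_{149^2} has 2 subfields

The subfields of F_{p^n} are exactly the fields F_{p^d} for d | n (each is the fixed field of the unique index-d subgroup of Gal(F_{p^n}/F_p) ≅ Z/nZ). The divisors of n = 2 are {1, 2}, giving 2 subfields: F_{149^1}, F_{149^2}.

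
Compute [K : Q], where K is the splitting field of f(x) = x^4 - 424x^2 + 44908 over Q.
[K : Q] = 4

Solving the quadratic in x^2: x^2 = (424 ± √(424^2 - 4·44908))/2 = (424 ± √144)/2 = (424 ± 12)/2, giving x^2 = 218 or x^2 = 206. So f(x) = (x^2 - 218)(x^2 - 206) and the roots of f are ±√218, ±√206. Hence the splitting field is K = Q(√218, √206). Since 218 and 206 are distinct squarefree integers > 1, their product 44908 is not a perfect square, so √206 ∉ Q(√218). By the tower law [K:Q] = [Q(√218,√206):Q(√218)] · [Q(√218):Q] = 2 · 2 = 4.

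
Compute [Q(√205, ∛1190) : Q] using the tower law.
[Q(√205, ∛1190) : Q] = 6

Let L = Q(√205, ∛1190). Since Q(√205) ⊂ L and [Q(√205):Q] = 2, the tower law gives 2 | [L:Q]. Likewise Q(∛1190) ⊂ L with [Q(∛1190):Q] = 3 (because 1190 is not a perfect cube), so 3 | [L:Q]. As gcd(2,3) = 1, [L:Q] is divisible by 6. Conversely L is generated over Q by √205 and ∛1190, so [L:Q] ≤ 2·3 = 6. Therefore [Q(√205, ∛1190) : Q] = 6.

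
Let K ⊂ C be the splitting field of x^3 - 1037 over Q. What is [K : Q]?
[K : Q] = 6

The roots of x^3 - 1037 are ∛1037, ω∛1037, ω^2∛1037 where ω = e^(2πi/3) is a primitive cube root of unity, so K = Q(∛1037, ω). Now [Q(∛1037):Q] = 3 (since 1037 is not a perfect cube, x^3 - 1037 is irreducible) and [Q(ω):Q] = 2. Both 2 and 3 divide [K:Q], and [K:Q] ≤ 3·2 = 6, so [K:Q] = 6. (Equivalently: Q(∛1037) ⊂ R but ω ∉ R, so [K : Q(∛1037)] = 2.)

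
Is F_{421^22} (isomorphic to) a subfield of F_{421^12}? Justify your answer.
No: F_{421^22} is not a subfield of F_{421^12}

F_{p^m} embeds in F_{p^n} iff m | n. Here 22 ∤ 12 (since 12 = 0·22 + 12 with remainder 12 ≠ 0), so F_{421^22} is not a subfield of F_{421^12}. Equivalently: if it were, the tower law would give 22 = [F_{421^22}:F_421] dividing [F_{421^12}:F_421] = 12, contradiction.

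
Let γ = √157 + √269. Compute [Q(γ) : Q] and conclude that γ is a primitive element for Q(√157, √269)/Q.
[Q(γ) : Q] = 4 (equivalently, Q(γ) = Q(√157, √269))

Obviously Q(γ) ⊆ Q(√157, √269), and [Q(√157, √269):Q] = 4 (since 157, 269 are distinct squarefree integers > 1 with 42233 not a perfect square). To show equality we compute the minimal polynomial of γ. From γ = √157 + √269: γ^2 = 157 + 2√(42233) + 269 = 426 + 2√(42233), so γ^2 - 426 = 2√(42233); squaring, (γ^2 - 426)^2 = 4·42233, i.e. γ^4 - 852γ^2 + 181476 - 168932 = 0, i.e. γ^4 - 852γ^2 + 12544 = 0. So γ is a root of x^4 - 852x^2 + 12544. This polynomial is irreducible over Q: it has no rational root (each ±√157 ± √269 is irrational), and any factorization into two quadratics over Q would force √(42233) ∈ Q (pairing opposite roots) or √157, √269 ∈ Q (other pairings), all impossible. Hence [Q(γ):Q] = 4 = [Q(√157, √269):Q], so Q(γ) = Q(√157, √269).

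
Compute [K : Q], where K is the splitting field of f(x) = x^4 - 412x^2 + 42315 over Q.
[K : Q] = 4

Solving the quadratic in x^2: x^2 = (412 ± √(412^2 - 4·42315))/2 = (412 ± √484)/2 = (412 ± 22)/2, giving x^2 = 217 or x^2 = 195. So f(x) = (x^2 - 217)(x^2 - 195) and the roots of f are ±√217, ±√195. Hence the splitting field is K = Q(√217, √195). Since 217 and 195 are distinct squarefree integers > 1, their product 42315 is not a perfect square, so √195 ∉ Q(√217). By the tower law [K:Q] = [Q(√217,√195):Q(√217)] · [Q(√217):Q] = 2 · 2 = 4.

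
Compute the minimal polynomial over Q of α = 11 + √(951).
m_α(x) = x^2 - 22x - 830

From α - 11 = √(951), squaring gives (α - 11)^2 = 951, i.e. α^2 - 22α + 121 = 951, so α^2 - 22α - 830 = 0. The discriminant of x^2 - 22x - 830 is (-22)^2 - 4·(-830) = 484 + 3320 = 3804, and 4·(951) is not a perfect square in Q since 951 is squarefree and ≠ 1. Hence x^2 - 22x - 830 is irreducible over Q and is the minimal polynomial of α.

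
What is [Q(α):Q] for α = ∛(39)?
[Q(α):Q] = 3

The minimal polynomial of α is x^3 - 39, irreducible over Q since 39 is not a perfect cube (so x^3 - 39 has no rational root). Hence [Q(α):Q] = deg(m_α) = 3.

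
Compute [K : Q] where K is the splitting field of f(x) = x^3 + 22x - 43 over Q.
[K : Q] = 6

By the rational root test, any rational root of the monic integer polynomial f(x) = x^3 + 22x - 43 must be an integer dividing the constant term -43, i.e. one of ±{1, 43}. Evaluating: f(1) = -20, f(-1) = -66, f(43) = 80410, f(-43) = -80496; none is 0, so f has no rational root and is therefore irreducible over Q (a cubic with no linear factor over a field is irreducible). For an irreducible cubic, the Galois group is A_3 or S_3 according as the discriminant disc(f) = -4a^3 - 27b^2 = -4·(22)^3 - 27·(-43)^2 = -92515 is or is not a square in Q. Here disc(f) = -92515 is not a perfect square in Q, so the Galois group of f over Q is not contained in A_3 and must be all of S_3. The splitting field has degree |S_3| = 6 over Q, so [K : Q] = 6.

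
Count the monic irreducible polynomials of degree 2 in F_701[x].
There are 245350 monic irreducible polynomials of degree 2 over F_701

Each element of F_{701^2} that lies in no proper subfield is a root of exactly one monic irreducible of degree 2 over F_701, and each such polynomial has 2 distinct roots in F_{701^2}. By Möbius inversion the count is N_701(2) = (1/2) Σ_{d|2} μ(2/d) · 701^d = (1/2)(μ(2)·701^1 + μ(1)·701^2) = 490700/2 = 245350.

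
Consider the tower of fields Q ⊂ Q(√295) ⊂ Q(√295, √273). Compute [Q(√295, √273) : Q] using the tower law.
[Q(√295, √273) : Q] = 4

[Q(√295):Q] = 2 (min poly x^2 - 295, irreducible since 295 is squarefree > 1). For the top step, suppose √273 ∈ Q(√295), say √273 = c + d√295 with c, d ∈ Q. Squaring: 273 = c^2 + 295d^2 + 2cd√295. Since √295 ∉ Q this forces 2cd = 0. If d = 0 then √273 = c ∈ Q, contradicting 273 squarefree > 1. If c = 0 then 273 = 295d^2, so 295·273 = (295d)^2 is a perfect square in Q — but 295·273 = 80535 is not a perfect square (since 295 and 273 are distinct squarefree integers). Contradiction. Hence √273 ∉ Q(√295), so x^2 - 273 stays irreducible over Q(√295) and [Q(√295, √273) : Q(√295)] = 2. By the tower law, [Q(√295, √273) : Q] = 2 · 2 = 4.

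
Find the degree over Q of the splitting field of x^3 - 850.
[K : Q] = 6

The roots of x^3 - 850 are ∛850, ω∛850, ω^2∛850 where ω = e^(2πi/3) is a primitive cube root of unity, so K = Q(∛850, ω). Now [Q(∛850):Q] = 3 (since 850 is not a perfect cube, x^3 - 850 is irreducible) and [Q(ω):Q] = 2. Both 2 and 3 divide [K:Q], and [K:Q] ≤ 3·2 = 6, so [K:Q] = 6. (Equivalently: Q(∛850) ⊂ R but ω ∉ R, so [K : Q(∛850)] = 2.)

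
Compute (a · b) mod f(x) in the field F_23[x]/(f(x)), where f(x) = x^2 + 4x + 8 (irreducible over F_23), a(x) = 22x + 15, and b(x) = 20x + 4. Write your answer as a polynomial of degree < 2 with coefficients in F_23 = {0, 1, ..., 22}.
a · b ≡ 8x + 13 (mod f(x))

Multiply in F_23[x]: a(x)·b(x) = (22x + 15)·(20x + 4) = 3x^2 + 20x + 14. This has degree ≥ 2, so divide by f(x) over F_23: 3x^2 + 20x + 14 = (3)·(x^2 + 4x + 8) + (8x + 13). Hence a·b ≡ 8x + 13 (mod f). (F_23[x]/(f) is a field with 23^2 = 529 elements since f is irreducible of degree 2.)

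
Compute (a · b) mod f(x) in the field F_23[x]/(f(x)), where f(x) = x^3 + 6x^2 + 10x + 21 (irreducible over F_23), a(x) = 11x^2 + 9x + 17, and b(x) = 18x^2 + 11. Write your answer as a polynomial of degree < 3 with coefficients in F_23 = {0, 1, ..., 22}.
a · b ≡ 3x^2 + 14x + 21 (mod f(x))

Multiply in F_23[x]: a(x)·b(x) = (11x^2 + 9x + 17)·(18x^2 + 11) = 14x^4 + x^3 + 13x^2 + 7x + 3. This has degree ≥ 3, so divide by f(x) over F_23: 14x^4 + x^3 + 13x^2 + 7x + 3 = (14x + 9)·(x^3 + 6x^2 + 10x + 21) + (3x^2 + 14x + 21). Hence a·b ≡ 3x^2 + 14x + 21 (mod f). (F_23[x]/(f) is a field with 23^3 = 12167 elements since f is irreducible of degree 3.)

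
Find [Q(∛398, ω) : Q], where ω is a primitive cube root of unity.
[Q(∛398, ω) : Q] = 6

[Q(∛398):Q] = 3 (min poly x^3 - 398, irreducible since 398 is not a perfect cube). [Q(ω):Q] = 2 (min poly x^2 + x + 1). Since Q(∛398) ⊂ R and ω ∉ R, we have ω ∉ Q(∛398), so x^2 + x + 1 remains irreducible over Q(∛398) and [Q(∛398, ω) : Q(∛398)] = 2. By the tower law, [Q(∛398, ω) : Q] = 3 · 2 = 6. (In fact Q(∛398, ω) is the splitting field of x^3 - 398 over Q.)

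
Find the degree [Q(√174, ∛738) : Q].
[Q(√174, ∛738) : Q] = 6

Let L = Q(√174, ∛738). Since Q(√174) ⊂ L and [Q(√174):Q] = 2, the tower law gives 2 | [L:Q]. Likewise Q(∛738) ⊂ L with [Q(∛738):Q] = 3 (because 738 is not a perfect cube), so 3 | [L:Q]. As gcd(2,3) = 1, [L:Q] is divisible by 6. Conversely L is generated over Q by √174 and ∛738, so [L:Q] ≤ 2·3 = 6. Therefore [Q(√174, ∛738) : Q] = 6.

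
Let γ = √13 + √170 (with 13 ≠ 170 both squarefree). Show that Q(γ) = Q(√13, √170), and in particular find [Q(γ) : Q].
[Q(γ) : Q] = 4 (equivalently, Q(γ) = Q(√13, √170))

Obviously Q(γ) ⊆ Q(√13, √170), and [Q(√13, √170):Q] = 4 (since 13, 170 are distinct squarefree integers > 1 with 2210 not a perfect square). To show equality we compute the minimal polynomial of γ. From γ = √13 + √170: γ^2 = 13 + 2√(2210) + 170 = 183 + 2√(2210), so γ^2 - 183 = 2√(2210); squaring, (γ^2 - 183)^2 = 4·2210, i.e. γ^4 - 366γ^2 + 33489 - 8840 = 0, i.e. γ^4 - 366γ^2 + 24649 = 0. So γ is a root of x^4 - 366x^2 + 24649. This polynomial is irreducible over Q: it has no rational root (each ±√13 ± √170 is irrational), and any factorization into two quadratics over Q would force √(2210) ∈ Q (pairing opposite roots) or √13, √170 ∈ Q (other pairings), all impossible. Hence [Q(γ):Q] = 4 = [Q(√13, √170):Q], so Q(γ) = Q(√13, √170).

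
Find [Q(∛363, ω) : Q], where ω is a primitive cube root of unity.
[Q(∛363, ω) : Q] = 6

[Q(∛363):Q] = 3 (min poly x^3 - 363, irreducible since 363 is not a perfect cube). [Q(ω):Q] = 2 (min poly x^2 + x + 1). Since Q(∛363) ⊂ R and ω ∉ R, we have ω ∉ Q(∛363), so x^2 + x + 1 remains irreducible over Q(∛363) and [Q(∛363, ω) : Q(∛363)] = 2. By the tower law, [Q(∛363, ω) : Q] = 3 · 2 = 6. (In fact Q(∛363, ω) is the splitting field of x^3 - 363 over Q.)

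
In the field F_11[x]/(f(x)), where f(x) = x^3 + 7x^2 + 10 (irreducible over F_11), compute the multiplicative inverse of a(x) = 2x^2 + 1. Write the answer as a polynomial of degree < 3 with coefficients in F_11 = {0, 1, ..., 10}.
a(x)^(-1) ≡ x^2 + 9x + 8 (mod f(x))

Since f is irreducible over F_11, F_11[x]/(f) is a field and a(x) ≠ 0 has an inverse. Apply the extended Euclidean algorithm to f(x) and a(x) in F_11[x]: f(x) = (6x + 9)·a(x) + (5x + 1);  a(x) = (7x + 3)·(5x + 1) + (9). The last nonzero remainder is the constant 9 = gcd(f, a) in F_11. Back-substituting through the division chain expresses 9 = s(x)·a(x) + t(x)·f(x) with s(x) ≡ 9x^2 + 4x + 6 (mod f), so (9x^2 + 4x + 6)·a(x) ≡ 9 (mod f). Multiplying by 9^(-1) ≡ 5 in F_11 gives a(x)^(-1) ≡ 5·(9x^2 + 4x + 6) ≡ x^2 + 9x + 8 (mod f). Check: (2x^2 + 1)·(x^2 + 9x + 8) = 2x^4 + 7x^3 + 6x^2 + 9x + 8 ≡ 1 (mod x^3 + 7x^2 + 10).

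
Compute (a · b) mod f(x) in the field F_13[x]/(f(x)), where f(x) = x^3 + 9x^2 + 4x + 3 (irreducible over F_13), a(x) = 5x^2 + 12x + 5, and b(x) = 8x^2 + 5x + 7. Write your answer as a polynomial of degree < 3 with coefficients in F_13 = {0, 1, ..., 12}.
a · b ≡ 7x^2 + 9x + 11 (mod f(x))

Multiply in F_13[x]: a(x)·b(x) = (5x^2 + 12x + 5)·(8x^2 + 5x + 7) = x^4 + 4x^3 + 5x^2 + 5x + 9. This has degree ≥ 3, so divide by f(x) over F_13: x^4 + 4x^3 + 5x^2 + 5x + 9 = (x + 8)·(x^3 + 9x^2 + 4x + 3) + (7x^2 + 9x + 11). Hence a·b ≡ 7x^2 + 9x + 11 (mod f). (F_13[x]/(f) is a field with 13^3 = 2197 elements since f is irreducible of degree 3.)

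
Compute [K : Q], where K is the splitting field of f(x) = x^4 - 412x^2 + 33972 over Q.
[K : Q] = 4

Solving the quadratic in x^2: x^2 = (412 ± √(412^2 - 4·33972))/2 = (412 ± √33856)/2 = (412 ± 184)/2, giving x^2 = 298 or x^2 = 114. So f(x) = (x^2 - 298)(x^2 - 114) and the roots of f are ±√298, ±√114. Hence the splitting field is K = Q(√298, √114). Since 298 and 114 are distinct squarefree integers > 1, their product 33972 is not a perfect square, so √114 ∉ Q(√298). By the tower law [K:Q] = [Q(√298,√114):Q(√298)] · [Q(√298):Q] = 2 · 2 = 4.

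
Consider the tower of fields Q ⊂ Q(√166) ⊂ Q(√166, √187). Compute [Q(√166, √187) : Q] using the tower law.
[Q(√166, √187) : Q] = 4

[Q(√166):Q] = 2 (min poly x^2 - 166, irreducible since 166 is squarefree > 1). For the top step, suppose √187 ∈ Q(√166), say √187 = c + d√166 with c, d ∈ Q. Squaring: 187 = c^2 + 166d^2 + 2cd√166. Since √166 ∉ Q this forces 2cd = 0. If d = 0 then √187 = c ∈ Q, contradicting 187 squarefree > 1. If c = 0 then 187 = 166d^2, so 166·187 = (166d)^2 is a perfect square in Q — but 166·187 = 31042 is not a perfect square (since 166 and 187 are distinct squarefree integers). Contradiction. Hence √187 ∉ Q(√166), so x^2 - 187 stays irreducible over Q(√166) and [Q(√166, √187) : Q(√166)] = 2. By the tower law, [Q(√166, √187) : Q] = 2 · 2 = 4.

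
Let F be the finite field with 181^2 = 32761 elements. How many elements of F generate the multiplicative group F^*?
There are φ(32760) = 6912 primitive elements

F_q^* is cyclic of order q - 1 = 32760. A cyclic group of order m has exactly φ(m) generators. Here m = 32760 = 2^3 · 3^2 · 5 · 7 · 13, so the number of primitive elements is φ(32760) = 6912.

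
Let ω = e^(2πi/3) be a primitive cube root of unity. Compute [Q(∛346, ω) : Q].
[Q(∛346, ω) : Q] = 6

[Q(∛346):Q] = 3 (min poly x^3 - 346, irreducible since 346 is not a perfect cube). [Q(ω):Q] = 2 (min poly x^2 + x + 1). Since Q(∛346) ⊂ R and ω ∉ R, we have ω ∉ Q(∛346), so x^2 + x + 1 remains irreducible over Q(∛346) and [Q(∛346, ω) : Q(∛346)] = 2. By the tower law, [Q(∛346, ω) : Q] = 3 · 2 = 6. (In fact Q(∛346, ω) is the splitting field of x^3 - 346 over Q.)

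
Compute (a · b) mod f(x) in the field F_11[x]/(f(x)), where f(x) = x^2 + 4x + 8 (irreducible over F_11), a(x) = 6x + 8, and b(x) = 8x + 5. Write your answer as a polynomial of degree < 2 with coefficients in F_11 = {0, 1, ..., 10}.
a · b ≡ x + 8 (mod f(x))

Multiply in F_11[x]: a(x)·b(x) = (6x + 8)·(8x + 5) = 4x^2 + 6x + 7. This has degree ≥ 2, so divide by f(x) over F_11: 4x^2 + 6x + 7 = (4)·(x^2 + 4x + 8) + (x + 8). Hence a·b ≡ x + 8 (mod f). (F_11[x]/(f) is a field with 11^2 = 121 elements since f is irreducible of degree 2.)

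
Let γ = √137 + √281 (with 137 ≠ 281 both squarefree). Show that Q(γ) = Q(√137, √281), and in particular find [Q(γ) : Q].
[Q(γ) : Q] = 4 (equivalently, Q(γ) = Q(√137, √281))

Obviously Q(γ) ⊆ Q(√137, √281), and [Q(√137, √281):Q] = 4 (since 137, 281 are distinct squarefree integers > 1 with 38497 not a perfect square). To show equality we compute the minimal polynomial of γ. From γ = √137 + √281: γ^2 = 137 + 2√(38497) + 281 = 418 + 2√(38497), so γ^2 - 418 = 2√(38497); squaring, (γ^2 - 418)^2 = 4·38497, i.e. γ^4 - 836γ^2 + 174724 - 153988 = 0, i.e. γ^4 - 836γ^2 + 20736 = 0. So γ is a root of x^4 - 836x^2 + 20736. This polynomial is irreducible over Q: it has no rational root (each ±√137 ± √281 is irrational), and any factorization into two quadratics over Q would force √(38497) ∈ Q (pairing opposite roots) or √137, √281 ∈ Q (other pairings), all impossible. Hence [Q(γ):Q] = 4 = [Q(√137, √281):Q], so Q(γ) = Q(√137, √281).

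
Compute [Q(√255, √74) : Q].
[Q(√255, √74) : Q] = 4

[Q(√255):Q] = 2 (min poly x^2 - 255, irreducible since 255 is squarefree > 1). For the top step, suppose √74 ∈ Q(√255), say √74 = c + d√255 with c, d ∈ Q. Squaring: 74 = c^2 + 255d^2 + 2cd√255. Since √255 ∉ Q this forces 2cd = 0. If d = 0 then √74 = c ∈ Q, contradicting 74 squarefree > 1. If c = 0 then 74 = 255d^2, so 255·74 = (255d)^2 is a perfect square in Q — but 255·74 = 18870 is not a perfect square (since 255 and 74 are distinct squarefree integers). Contradiction. Hence √74 ∉ Q(√255), so x^2 - 74 stays irreducible over Q(√255) and [Q(√255, √74) : Q(√255)] = 2. By the tower law, [Q(√255, √74) : Q] = 2 · 2 = 4.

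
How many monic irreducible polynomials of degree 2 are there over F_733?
There are 268278 monic irreducible polynomials of degree 2 over F_733

Each element of F_{733^2} that lies in no proper subfield is a root of exactly one monic irreducible of degree 2 over F_733, and each such polynomial has 2 distinct roots in F_{733^2}. By Möbius inversion the count is N_733(2) = (1/2) Σ_{d|2} μ(2/d) · 733^d = (1/2)(μ(2)·733^1 + μ(1)·733^2) = 536556/2 = 268278.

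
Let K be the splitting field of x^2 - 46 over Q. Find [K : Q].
[K : Q] = 2

f(x) = x^2 - 46 factors as (x - √46)(x + √46). The splitting field is K = Q(√46). Since 46 is squarefree and > 1, it is not a perfect square, so x^2 - 46 is irreducible over Q and [Q(√46) : Q] = 2. Hence [K : Q] = 2.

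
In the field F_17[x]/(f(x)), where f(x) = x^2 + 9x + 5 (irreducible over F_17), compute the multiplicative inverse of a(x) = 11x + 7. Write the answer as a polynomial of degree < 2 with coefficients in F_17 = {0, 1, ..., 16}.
a(x)^(-1) ≡ 9x + 15 (mod f(x))

Since f is irreducible over F_17, F_17[x]/(f) is a field and a(x) ≠ 0 has an inverse. Apply the extended Euclidean algorithm to f(x) and a(x) in F_17[x]: f(x) = (14x + 12)·a(x) + (6). The last nonzero remainder is the constant 6 = gcd(f, a) in F_17. Back-substituting through the division chain expresses 6 = s(x)·a(x) + t(x)·f(x) with s(x) ≡ 3x + 5 (mod f), so (3x + 5)·a(x) ≡ 6 (mod f). Multiplying by 6^(-1) ≡ 3 in F_17 gives a(x)^(-1) ≡ 3·(3x + 5) ≡ 9x + 15 (mod f). Check: (11x + 7)·(9x + 15) = 14x^2 + 7x + 3 ≡ 1 (mod x^2 + 9x + 5).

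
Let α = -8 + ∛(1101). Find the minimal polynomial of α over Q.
m_α(x) = x^3 + 24x^2 + 192x - 589

Set β = α + 8 = ∛(1101), so β^3 = 1101. Then (α + 8)^3 - 1101 = 0, i.e. α is a root of g(x) = (x + 8)^3 - 1101 = x^3 + 24x^2 + 192x - 589. Since g(x) = h(x + 8) where h(x) = x^3 - 1101, and h is irreducible over Q (because 1101 is not a perfect cube, so h has no rational root, and a monic cubic with no rational root is irreducible), g is also irreducible (irreducibility is preserved under the substitution x → x + 8). Hence m_α(x) = x^3 + 24x^2 + 192x - 589.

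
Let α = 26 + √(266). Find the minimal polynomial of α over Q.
m_α(x) = x^2 - 52x + 410

From α - 26 = √(266), squaring gives (α - 26)^2 = 266, i.e. α^2 - 52α + 676 = 266, so α^2 - 52α + 410 = 0. The discriminant of x^2 - 52x + 410 is (-52)^2 - 4·(410) = 2704 - 1640 = 1064, and 4·(266) is not a perfect square in Q since 266 is squarefree and ≠ 1. Hence x^2 - 52x + 410 is irreducible over Q and is the minimal polynomial of α.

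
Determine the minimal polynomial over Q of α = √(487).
m_α(x) = x^2 - 487

α satisfies α^2 - 487 = 0, so x^2 - 487 annihilates α. Since d = 487 is squarefree and ≠ 1, it is not a perfect square in Q, so x^2 - 487 has no rational root and is therefore irreducible over Q (a degree-2 polynomial over a field is irreducible iff it has no root). Hence m_α(x) = x^2 - 487.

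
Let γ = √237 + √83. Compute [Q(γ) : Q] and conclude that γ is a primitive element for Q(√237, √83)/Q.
[Q(γ) : Q] = 4 (equivalently, Q(γ) = Q(√237, √83))

Obviously Q(γ) ⊆ Q(√237, √83), and [Q(√237, √83):Q] = 4 (since 237, 83 are distinct squarefree integers > 1 with 19671 not a perfect square). To show equality we compute the minimal polynomial of γ. From γ = √237 + √83: γ^2 = 237 + 2√(19671) + 83 = 320 + 2√(19671), so γ^2 - 320 = 2√(19671); squaring, (γ^2 - 320)^2 = 4·19671, i.e. γ^4 - 640γ^2 + 102400 - 78684 = 0, i.e. γ^4 - 640γ^2 + 23716 = 0. So γ is a root of x^4 - 640x^2 + 23716. This polynomial is irreducible over Q: it has no rational root (each ±√237 ± √83 is irrational), and any factorization into two quadratics over Q would force √(19671) ∈ Q (pairing opposite roots) or √237, √83 ∈ Q (other pairings), all impossible. Hence [Q(γ):Q] = 4 = [Q(√237, √83):Q], so Q(γ) = Q(√237, √83).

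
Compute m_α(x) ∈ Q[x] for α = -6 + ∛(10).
m_α(x) = x^3 + 18x^2 + 108x + 206

Set β = α + 6 = ∛(10), so β^3 = 10. Then (α + 6)^3 - 10 = 0, i.e. α is a root of g(x) = (x + 6)^3 - 10 = x^3 + 18x^2 + 108x + 206. Since g(x) = h(x + 6) where h(x) = x^3 - 10, and h is irreducible over Q (because 10 is not a perfect cube, so h has no rational root, and a monic cubic with no rational root is irreducible), g is also irreducible (irreducibility is preserved under the substitution x → x + 6). Hence m_α(x) = x^3 + 18x^2 + 108x + 206.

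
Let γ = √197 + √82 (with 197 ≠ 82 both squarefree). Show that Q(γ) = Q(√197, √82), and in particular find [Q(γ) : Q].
[Q(γ) : Q] = 4 (equivalently, Q(γ) = Q(√197, √82))

Obviously Q(γ) ⊆ Q(√197, √82), and [Q(√197, √82):Q] = 4 (since 197, 82 are distinct squarefree integers > 1 with 16154 not a perfect square). To show equality we compute the minimal polynomial of γ. From γ = √197 + √82: γ^2 = 197 + 2√(16154) + 82 = 279 + 2√(16154), so γ^2 - 279 = 2√(16154); squaring, (γ^2 - 279)^2 = 4·16154, i.e. γ^4 - 558γ^2 + 77841 - 64616 = 0, i.e. γ^4 - 558γ^2 + 13225 = 0. So γ is a root of x^4 - 558x^2 + 13225. This polynomial is irreducible over Q: it has no rational root (each ±√197 ± √82 is irrational), and any factorization into two quadratics over Q would force √(16154) ∈ Q (pairing opposite roots) or √197, √82 ∈ Q (other pairings), all impossible. Hence [Q(γ):Q] = 4 = [Q(√197, √82):Q], so Q(γ) = Q(√197, √82).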